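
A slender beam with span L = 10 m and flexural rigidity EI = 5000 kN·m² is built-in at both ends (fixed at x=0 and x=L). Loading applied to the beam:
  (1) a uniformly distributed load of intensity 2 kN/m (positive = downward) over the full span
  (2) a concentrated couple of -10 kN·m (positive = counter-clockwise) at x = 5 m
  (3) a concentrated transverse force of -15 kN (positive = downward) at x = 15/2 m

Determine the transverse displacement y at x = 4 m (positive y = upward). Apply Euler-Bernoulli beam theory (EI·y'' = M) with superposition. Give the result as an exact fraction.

y(4) = -51/20000 m

Load 1 — uniform load w=2 kN/m over full span:
  y_1 = -wx²(L-x)²/(24EI) = -2·4²·(10-4)²/(24·5000) = -6/625 m
Load 2 — applied couple M₀=-10 kN·m at a=5 m (b=L-a=5):
  y_2 = (R_Ax³/6 - M_Ax²/2)/EI  [x≤a] with R_A=-3/2, M_A=-5/2 = ((-3/2)·4³/6 - (-5/2)·4²/2)/5000 = 1/1250 m
Load 3 — point force P=-15 kN at a=15/2 m (b=L-a=5/2):
  y_3 = -Pb²x²(3aL-(3a+b)x)/(6L³EI)  [x≤a] = -(-15)·(5/2)²·4²·(3·(15/2)·10-(3·(15/2)+(5/2))·4)/(6·10³·5000) = 1/160 m
Superposition: y = Σ y_i = -51/20000 m ≈ -0.002550 m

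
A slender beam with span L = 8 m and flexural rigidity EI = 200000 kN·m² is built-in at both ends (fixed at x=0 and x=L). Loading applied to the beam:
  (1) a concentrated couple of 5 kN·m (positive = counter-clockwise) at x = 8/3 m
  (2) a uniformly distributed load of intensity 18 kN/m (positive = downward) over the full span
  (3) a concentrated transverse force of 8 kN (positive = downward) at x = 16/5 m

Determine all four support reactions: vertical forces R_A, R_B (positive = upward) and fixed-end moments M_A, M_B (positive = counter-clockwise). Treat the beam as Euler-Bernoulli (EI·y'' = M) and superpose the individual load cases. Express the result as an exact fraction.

R_A = 58513/750 kN, M_A = 13152/125 kN·m, R_B = 55487/750 kN, M_B = -37679/375 kN·m

Load 1 — applied couple M₀=5 kN·m at a=8/3 m (b=L-a=16/3):
  R_A = 6M₀ab/L³ = 6·5·(8/3)·(16/3)/8³ = 5/6 kN
  M_A = M₀b(2a-b)/L² = 5·(16/3)·(2·(8/3)-(16/3))/8² = 0 kN·m
  R_B = -6M₀ab/L³ = -6·5·(8/3)·(16/3)/8³ = -5/6 kN
  M_B = M₀a(2b-a)/L² = 5·(8/3)·(2·(16/3)-(8/3))/8² = 5/3 kN·m
Load 2 — uniform load w=18 kN/m over full span:
  R_A = wL/2 = 18·8/2 = 72 kN
  M_A = wL²/12 = 18·8²/12 = 96 kN·m
  R_B = wL/2 = 18·8/2 = 72 kN
  M_B = -wL²/12 = -18·8²/12 = -96 kN·m
Load 3 — point force P=8 kN at a=16/5 m (b=L-a=24/5):
  R_A = Pb²(3a+b)/L³ = 8·(24/5)²·(3·(16/5)+(24/5))/8³ = 648/125 kN
  M_A = Pab²/L² = 8·(16/5)·(24/5)²/8² = 1152/125 kN·m
  R_B = Pa²(a+3b)/L³ = 8·(16/5)²·((16/5)+3·(24/5))/8³ = 352/125 kN
  M_B = -Pa²b/L² = -8·(16/5)²·(24/5)/8² = -768/125 kN·m
Superposition: R_A = 58513/750 kN, M_A = 13152/125 kN·m, R_B = 55487/750 kN, M_B = -37679/375 kN·m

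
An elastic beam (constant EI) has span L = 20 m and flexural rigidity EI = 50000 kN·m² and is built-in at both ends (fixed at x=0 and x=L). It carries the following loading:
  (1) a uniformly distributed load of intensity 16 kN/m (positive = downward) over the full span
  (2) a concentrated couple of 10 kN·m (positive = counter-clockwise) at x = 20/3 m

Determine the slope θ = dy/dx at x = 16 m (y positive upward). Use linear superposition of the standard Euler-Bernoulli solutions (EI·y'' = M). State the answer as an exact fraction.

Load 1 — uniform load w=16 kN/m over full span:
  θ_1 = -wx(L-x)(L-2x)/(12EI) = -16·16·(20-16)·(20-2·16)/(12·50000) = 64/3125 rad
Load 2 — applied couple M₀=10 kN·m at a=20/3 m (b=L-a=40/3):
  θ_2 = (R_Ax²/2 - M_Ax - M₀(x-a))/EI  [x>a] with R_A=2/3, M_A=0 = ((2/3)·16²/2 - 0·16 - 10·(16-(20/3)))/50000 = -1/6250 rad
Superposition: θ = Σ θ_i = 127/6250 rad ≈ 0.020320 rad

θ(16) = 127/6250 rad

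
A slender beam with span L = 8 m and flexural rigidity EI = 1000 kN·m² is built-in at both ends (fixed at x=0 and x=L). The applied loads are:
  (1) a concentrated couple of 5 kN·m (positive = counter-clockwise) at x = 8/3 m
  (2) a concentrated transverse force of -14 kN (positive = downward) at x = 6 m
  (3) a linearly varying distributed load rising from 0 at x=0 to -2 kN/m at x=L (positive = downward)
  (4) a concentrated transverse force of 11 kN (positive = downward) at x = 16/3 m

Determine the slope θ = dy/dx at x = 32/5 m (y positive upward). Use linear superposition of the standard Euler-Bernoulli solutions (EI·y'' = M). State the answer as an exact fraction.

θ(32/5) = -23707/4218750 rad

Load 1 — applied couple M₀=5 kN·m at a=8/3 m (b=L-a=16/3):
  θ_1 = (R_Ax²/2 - M_Ax - M₀(x-a))/EI  [x>a] with R_A=5/6, M_A=0 = ((5/6)·(32/5)²/2 - 0·(32/5) - 5·((32/5)-(8/3)))/1000 = -1/625 rad
Load 2 — point force P=-14 kN at a=6 m (b=L-a=2):
  θ_2 = Pa²(L-x)(2bL-(3b+a)(L-x))/(2L³EI)  [x>a] = (-14)·6²·(8-(32/5))·(2·2·8-(3·2+6)·(8-(32/5)))/(2·8³·1000) = -63/6250 rad
Load 3 — triangular load w₀=-2 kN/m (0→w₀ over full span):
  θ_3 = -w₀(2x(L-x)(L-2x)(x+2L)+x²(L-x)²)/(120LEI) = -(-2)·(2·(32/5)·(8-(32/5))·(8-2·(32/5))·((32/5)+2·8)+(32/5)²·(8-(32/5))²)/(120·8·1000) = -1024/234375 rad
Load 4 — point force P=11 kN at a=16/3 m (b=L-a=8/3):
  θ_4 = Pa²(L-x)(2bL-(3b+a)(L-x))/(2L³EI)  [x>a] = 11·(16/3)²·(8-(32/5))·(2·(8/3)·8-(3·(8/3)+(16/3))·(8-(32/5)))/(2·8³·1000) = 176/16875 rad
Superposition: θ = Σ θ_i = -23707/4218750 rad ≈ -0.005619 rad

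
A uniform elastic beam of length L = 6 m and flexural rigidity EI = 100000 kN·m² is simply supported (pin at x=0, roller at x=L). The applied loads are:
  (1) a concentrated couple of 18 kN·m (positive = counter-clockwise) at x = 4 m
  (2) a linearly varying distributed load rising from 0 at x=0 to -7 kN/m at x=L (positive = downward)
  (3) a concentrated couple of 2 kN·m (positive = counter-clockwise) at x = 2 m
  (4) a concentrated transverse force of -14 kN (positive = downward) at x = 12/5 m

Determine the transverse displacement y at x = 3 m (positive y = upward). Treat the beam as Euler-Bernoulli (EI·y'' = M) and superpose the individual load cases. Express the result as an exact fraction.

Load 1 — applied couple M₀=18 kN·m at a=4 m (b=L-a=2):
  y_1 = (M₀x³/(6L)+C₁x)/EI  [x≤a] with C₁=M₀(3b²-L²)/(6L)=-12 = (18·3³/(6·6)+(-12)·3)/100000 = -9/40000 m
Load 2 — triangular load w₀=-7 kN/m (0→w₀ over full span):
  y_2 = -w₀x(7L⁴-10L²x²+3x⁴)/(360LEI) = -(-7)·3·(7·6⁴-10·6²·3²+3·3⁴)/(360·6·100000) = 189/320000 m
Load 3 — applied couple M₀=2 kN·m at a=2 m (b=L-a=4):
  y_3 = (M₀x³/(6L)-M₀(x-a)²/2+C₁x)/EI  [x>a] with C₁=M₀(3b²-L²)/(6L)=2/3 = (2·3³/(6·6)-2·(3-2)²/2+(2/3)·3)/100000 = 1/40000 m
Load 4 — point force P=-14 kN at a=12/5 m (b=L-a=18/5):
  y_4 = -Pa(L-x)(2Lx-a²-x²)/(6LEI)  [x>a] = -(-14)·(12/5)·(6-3)·(2·6·3-(12/5)²-3²)/(6·6·100000) = 3717/6250000 m
Superposition: y = Σ y_i = 197069/200000000 m ≈ 0.000985 m

y(3) = 197069/200000000 m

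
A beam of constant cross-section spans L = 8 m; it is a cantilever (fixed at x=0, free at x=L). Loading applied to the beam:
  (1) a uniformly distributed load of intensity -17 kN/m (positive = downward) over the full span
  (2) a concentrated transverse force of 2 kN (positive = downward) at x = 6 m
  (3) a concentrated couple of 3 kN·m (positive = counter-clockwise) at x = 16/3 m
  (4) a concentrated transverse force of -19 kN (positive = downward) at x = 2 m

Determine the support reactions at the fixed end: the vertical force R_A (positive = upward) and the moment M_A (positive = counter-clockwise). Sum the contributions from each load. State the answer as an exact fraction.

R_A = -153 kN, M_A = -573 kN·m

Load 1 — uniform load w=-17 kN/m over full span:
  R_A = wL = (-17)·8 = -136 kN
  M_A = wL²/2 = (-17)·8²/2 = -544 kN·m
Load 2 — point force P=2 kN at a=6 m (b=L-a=2):
  R_A = P = 2 kN
  M_A = Pa = 2·6 = 12 kN·m
Load 3 — applied couple M₀=3 kN·m at a=16/3 m (b=L-a=8/3):
  R_A = 0 kN
  M_A = -M₀ = -3 kN·m
Load 4 — point force P=-19 kN at a=2 m (b=L-a=6):
  R_A = P = (-19) = -19 kN
  M_A = Pa = (-19)·2 = -38 kN·m
Superposition: R_A = -153 kN, M_A = -573 kN·m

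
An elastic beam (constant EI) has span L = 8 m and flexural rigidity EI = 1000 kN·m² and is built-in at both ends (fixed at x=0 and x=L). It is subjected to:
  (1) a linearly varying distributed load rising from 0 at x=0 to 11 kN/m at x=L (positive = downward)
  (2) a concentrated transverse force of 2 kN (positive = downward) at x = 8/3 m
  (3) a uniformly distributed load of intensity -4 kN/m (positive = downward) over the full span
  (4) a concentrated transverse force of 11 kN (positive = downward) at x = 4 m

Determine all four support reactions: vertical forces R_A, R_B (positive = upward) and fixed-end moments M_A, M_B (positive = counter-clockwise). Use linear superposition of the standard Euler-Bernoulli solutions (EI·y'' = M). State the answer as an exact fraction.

R_A = 1129/270 kN, M_A = 2093/135 kN·m, R_B = 5621/270 kN, M_B = -3517/135 kN·m

Load 1 — triangular load w₀=11 kN/m (0→w₀ over full span):
  R_A = 3w₀L/20 = 3·11·8/20 = 66/5 kN
  M_A = w₀L²/30 = 11·8²/30 = 352/15 kN·m
  R_B = 7w₀L/20 = 7·11·8/20 = 154/5 kN
  M_B = -w₀L²/20 = -11·8²/20 = -176/5 kN·m
Load 2 — point force P=2 kN at a=8/3 m (b=L-a=16/3):
  R_A = Pb²(3a+b)/L³ = 2·(16/3)²·(3·(8/3)+(16/3))/8³ = 40/27 kN
  M_A = Pab²/L² = 2·(8/3)·(16/3)²/8² = 64/27 kN·m
  R_B = Pa²(a+3b)/L³ = 2·(8/3)²·((8/3)+3·(16/3))/8³ = 14/27 kN
  M_B = -Pa²b/L² = -2·(8/3)²·(16/3)/8² = -32/27 kN·m
Load 3 — uniform load w=-4 kN/m over full span:
  R_A = wL/2 = (-4)·8/2 = -16 kN
  M_A = wL²/12 = (-4)·8²/12 = -64/3 kN·m
  R_B = wL/2 = (-4)·8/2 = -16 kN
  M_B = -wL²/12 = -(-4)·8²/12 = 64/3 kN·m
Load 4 — point force P=11 kN at a=4 m (b=L-a=4):
  R_A = Pb²(3a+b)/L³ = 11·4²·(3·4+4)/8³ = 11/2 kN
  M_A = Pab²/L² = 11·4·4²/8² = 11 kN·m
  R_B = Pa²(a+3b)/L³ = 11·4²·(4+3·4)/8³ = 11/2 kN
  M_B = -Pa²b/L² = -11·4²·4/8² = -11 kN·m
Superposition: R_A = 1129/270 kN, M_A = 2093/135 kN·m, R_B = 5621/270 kN, M_B = -3517/135 kN·m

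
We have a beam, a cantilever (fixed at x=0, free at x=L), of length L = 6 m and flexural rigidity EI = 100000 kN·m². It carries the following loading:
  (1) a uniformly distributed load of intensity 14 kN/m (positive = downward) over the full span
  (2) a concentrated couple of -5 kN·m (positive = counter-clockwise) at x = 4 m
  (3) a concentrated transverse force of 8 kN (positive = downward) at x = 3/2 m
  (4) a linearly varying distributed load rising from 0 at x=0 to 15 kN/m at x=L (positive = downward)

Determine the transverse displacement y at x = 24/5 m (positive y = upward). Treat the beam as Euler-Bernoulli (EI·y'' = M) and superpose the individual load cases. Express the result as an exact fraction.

Load 1 — uniform load w=14 kN/m over full span:
  y_1 = -wx²(x²-4Lx+6L²)/(24EI) = -14·(24/5)²·((24/5)²-4·6·(24/5)+6·6²)/(24·100000) = -32508/1953125 m
Load 2 — applied couple M₀=-5 kN·m at a=4 m (b=L-a=2):
  y_2 = M₀a(2x-a)/(2EI)  [x>a] = (-5)·4·(2·(24/5)-4)/(2·100000) = -7/12500 m
Load 3 — point force P=8 kN at a=3/2 m (b=L-a=9/2):
  y_3 = -Pa²(3x-a)/(6EI)  [x>a] = -8·(3/2)²·(3·(24/5)-(3/2))/(6·100000) = -387/1000000 m
Load 4 — triangular load w₀=15 kN/m (0→w₀ over full span):
  y_4 = (w₀Lx³/12-w₀L²x²/6-w₀x⁵/(120L))/EI = (15·6·(24/5)³/12-15·6²·(24/5)²/6-15·(24/5)⁵/(120·6))/100000 = -126684/9765625 m
Superposition: y = Σ y_i = -19102211/625000000 m ≈ -0.030564 m

y(24/5) = -19102211/625000000 m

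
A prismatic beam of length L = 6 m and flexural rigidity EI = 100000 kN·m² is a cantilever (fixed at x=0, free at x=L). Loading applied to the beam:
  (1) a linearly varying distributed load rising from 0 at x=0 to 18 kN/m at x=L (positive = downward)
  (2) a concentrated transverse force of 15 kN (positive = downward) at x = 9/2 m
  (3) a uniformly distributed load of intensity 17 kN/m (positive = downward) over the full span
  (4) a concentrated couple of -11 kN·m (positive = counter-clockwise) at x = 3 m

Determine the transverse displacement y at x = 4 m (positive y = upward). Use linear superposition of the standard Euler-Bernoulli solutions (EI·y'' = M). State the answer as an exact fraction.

y(4) = -95443/3000000 m

Load 1 — triangular load w₀=18 kN/m (0→w₀ over full span):
  y_1 = (w₀Lx³/12-w₀L²x²/6-w₀x⁵/(120L))/EI = (18·6·4³/12-18·6²·4²/6-18·4⁵/(120·6))/100000 = -184/15625 m
Load 2 — point force P=15 kN at a=9/2 m (b=L-a=3/2):
  y_2 = -Px²(3a-x)/(6EI)  [x≤a] = -15·4²·(3·(9/2)-4)/(6·100000) = -19/5000 m
Load 3 — uniform load w=17 kN/m over full span:
  y_3 = -wx²(x²-4Lx+6L²)/(24EI) = -17·4²·(4²-4·6·4+6·6²)/(24·100000) = -289/18750 m
Load 4 — applied couple M₀=-11 kN·m at a=3 m (b=L-a=3):
  y_4 = M₀a(2x-a)/(2EI)  [x>a] = (-11)·3·(2·4-3)/(2·100000) = -33/40000 m
Superposition: y = Σ y_i = -95443/3000000 m ≈ -0.031814 m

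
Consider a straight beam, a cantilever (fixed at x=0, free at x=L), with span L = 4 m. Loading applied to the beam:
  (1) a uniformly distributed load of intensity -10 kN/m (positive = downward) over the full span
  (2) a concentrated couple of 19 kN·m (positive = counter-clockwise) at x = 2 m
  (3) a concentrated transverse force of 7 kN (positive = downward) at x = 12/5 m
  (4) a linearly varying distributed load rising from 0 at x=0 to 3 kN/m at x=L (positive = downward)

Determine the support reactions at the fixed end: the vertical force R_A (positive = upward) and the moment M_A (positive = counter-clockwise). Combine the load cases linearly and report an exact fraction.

R_A = -27 kN, M_A = -331/5 kN·m

Load 1 — uniform load w=-10 kN/m over full span:
  R_A = wL = (-10)·4 = -40 kN
  M_A = wL²/2 = (-10)·4²/2 = -80 kN·m
Load 2 — applied couple M₀=19 kN·m at a=2 m (b=L-a=2):
  R_A = 0 kN
  M_A = -M₀ = -19 kN·m
Load 3 — point force P=7 kN at a=12/5 m (b=L-a=8/5):
  R_A = P = 7 kN
  M_A = Pa = 7·(12/5) = 84/5 kN·m
Load 4 — triangular load w₀=3 kN/m (0→w₀ over full span):
  R_A = w₀L/2 = 3·4/2 = 6 kN
  M_A = w₀L²/3 = 3·4²/3 = 16 kN·m
Superposition: R_A = -27 kN, M_A = -331/5 kN·m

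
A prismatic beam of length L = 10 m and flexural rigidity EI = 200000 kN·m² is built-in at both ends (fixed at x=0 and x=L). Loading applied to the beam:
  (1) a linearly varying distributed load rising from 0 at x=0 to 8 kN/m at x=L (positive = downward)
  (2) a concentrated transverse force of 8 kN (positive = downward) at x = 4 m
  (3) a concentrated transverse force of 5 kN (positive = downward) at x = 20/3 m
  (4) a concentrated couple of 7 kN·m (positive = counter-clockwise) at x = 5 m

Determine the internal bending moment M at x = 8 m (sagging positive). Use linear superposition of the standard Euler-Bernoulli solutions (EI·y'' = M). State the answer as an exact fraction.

M(8) = -1997/1500 kN·m

Load 1 — triangular load w₀=8 kN/m (0→w₀ over full span):
  M_1 = 3w₀Lx/20 - w₀L²/30 - w₀x³/(6L) = 3·8·10·8/20 - 8·10²/30 - 8·8³/(6·10) = 16/15 kN·m
Load 2 — point force P=8 kN at a=4 m (b=L-a=6):
  M_2 = Pa²(a+3b)(L-x)/L³ - Pa²b/L²  [x>a] = 8·4²·(4+3·6)·(10-8)/10³ - 8·4²·6/10² = -256/125 kN·m
Load 3 — point force P=5 kN at a=20/3 m (b=L-a=10/3):
  M_3 = Pa²(a+3b)(L-x)/L³ - Pa²b/L²  [x>a] = 5·(20/3)²·((20/3)+3·(10/3))·(10-8)/10³ - 5·(20/3)²·(10/3)/10² = 0 kN·m
Load 4 — applied couple M₀=7 kN·m at a=5 m (b=L-a=5):
  M_4 = R_Ax - M_A - M₀  [x>a] with R_A=21/20, M_A=7/4 = (21/20)·8 - (7/4) - 7 = -7/20 kN·m
Superposition: M = Σ M_i = -1997/1500 kN·m ≈ -1.331333 kN·m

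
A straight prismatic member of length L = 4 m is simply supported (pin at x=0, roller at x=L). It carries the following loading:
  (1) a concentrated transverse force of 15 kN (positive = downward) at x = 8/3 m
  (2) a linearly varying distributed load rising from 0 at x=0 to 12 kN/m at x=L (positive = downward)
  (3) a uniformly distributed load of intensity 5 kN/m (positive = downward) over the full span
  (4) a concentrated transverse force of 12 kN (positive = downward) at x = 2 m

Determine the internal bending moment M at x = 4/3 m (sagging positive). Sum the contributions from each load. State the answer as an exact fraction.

Load 1 — point force P=15 kN at a=8/3 m (b=L-a=4/3):
  M_1 = Pbx/L  [x≤a] = 15·(4/3)·(4/3)/4 = 20/3 kN·m
Load 2 — triangular load w₀=12 kN/m (0→w₀ over full span):
  M_2 = w₀Lx/6 - w₀x³/(6L) = 12·4·(4/3)/6 - 12·(4/3)³/(6·4) = 256/27 kN·m
Load 3 — uniform load w=5 kN/m over full span:
  M_3 = wx(L-x)/2 = 5·(4/3)·(4-(4/3))/2 = 80/9 kN·m
Load 4 — point force P=12 kN at a=2 m (b=L-a=2):
  M_4 = Pbx/L  [x≤a] = 12·2·(4/3)/4 = 8 kN·m
Superposition: M = Σ M_i = 892/27 kN·m ≈ 33.037037 kN·m

M(4/3) = 892/27 kN·m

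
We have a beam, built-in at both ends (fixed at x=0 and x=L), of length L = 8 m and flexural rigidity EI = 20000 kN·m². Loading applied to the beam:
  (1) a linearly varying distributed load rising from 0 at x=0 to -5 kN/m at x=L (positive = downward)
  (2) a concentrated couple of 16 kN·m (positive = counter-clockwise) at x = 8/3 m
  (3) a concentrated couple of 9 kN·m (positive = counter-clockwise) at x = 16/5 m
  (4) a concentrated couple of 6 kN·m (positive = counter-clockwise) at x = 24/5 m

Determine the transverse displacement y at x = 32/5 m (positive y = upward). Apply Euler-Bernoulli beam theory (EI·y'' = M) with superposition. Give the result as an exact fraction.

Load 1 — triangular load w₀=-5 kN/m (0→w₀ over full span):
  y_1 = -w₀x²(L-x)²(x+2L)/(120LEI) = -(-5)·(32/5)²·(8-(32/5))²·((32/5)+2·8)/(120·8·20000) = 3584/5859375 m
Load 2 — applied couple M₀=16 kN·m at a=8/3 m (b=L-a=16/3):
  y_2 = (R_Ax³/6 - M_Ax²/2 - M₀(x-a)²/2)/EI  [x>a] with R_A=8/3, M_A=0 = ((8/3)·(32/5)³/6 - 0·(32/5)²/2 - 16·((32/5)-(8/3))²/2)/20000 = 176/703125 m
Load 3 — applied couple M₀=9 kN·m at a=16/5 m (b=L-a=24/5):
  y_3 = (R_Ax³/6 - M_Ax²/2 - M₀(x-a)²/2)/EI  [x>a] with R_A=81/50, M_A=27/25 = ((81/50)·(32/5)³/6 - (27/25)·(32/5)²/2 - 9·((32/5)-(16/5))²/2)/20000 = 252/1953125 m
Load 4 — applied couple M₀=6 kN·m at a=24/5 m (b=L-a=16/5):
  y_4 = (R_Ax³/6 - M_Ax²/2 - M₀(x-a)²/2)/EI  [x>a] with R_A=27/25, M_A=48/25 = ((27/25)·(32/5)³/6 - (48/25)·(32/5)²/2 - 6·((32/5)-(24/5))²/2)/20000 = 18/1953125 m
Superposition: y = Σ y_i = 17582/17578125 m ≈ 0.001000 m

y(32/5) = 17582/17578125 m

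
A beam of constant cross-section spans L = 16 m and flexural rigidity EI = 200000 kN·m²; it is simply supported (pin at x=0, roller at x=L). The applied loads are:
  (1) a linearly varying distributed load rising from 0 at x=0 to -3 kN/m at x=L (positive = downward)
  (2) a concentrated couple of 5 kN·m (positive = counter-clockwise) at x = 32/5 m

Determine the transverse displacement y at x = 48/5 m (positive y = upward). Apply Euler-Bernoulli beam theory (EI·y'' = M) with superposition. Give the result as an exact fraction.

y(48/5) = 310604/48828125 m

Load 1 — triangular load w₀=-3 kN/m (0→w₀ over full span):
  y_1 = -w₀x(7L⁴-10L²x²+3x⁴)/(360LEI) = -(-3)·(48/5)·(7·16⁴-10·16²·(48/5)²+3·(48/5)⁴)/(360·16·200000) = 303104/48828125 m
Load 2 — applied couple M₀=5 kN·m at a=32/5 m (b=L-a=48/5):
  y_2 = (M₀x³/(6L)-M₀(x-a)²/2+C₁x)/EI  [x>a] with C₁=M₀(3b²-L²)/(6L)=16/15 = (5·(48/5)³/(6·16)-5·((48/5)-(32/5))²/2+(16/15)·(48/5))/200000 = 12/78125 m
Superposition: y = Σ y_i = 310604/48828125 m ≈ 0.006361 m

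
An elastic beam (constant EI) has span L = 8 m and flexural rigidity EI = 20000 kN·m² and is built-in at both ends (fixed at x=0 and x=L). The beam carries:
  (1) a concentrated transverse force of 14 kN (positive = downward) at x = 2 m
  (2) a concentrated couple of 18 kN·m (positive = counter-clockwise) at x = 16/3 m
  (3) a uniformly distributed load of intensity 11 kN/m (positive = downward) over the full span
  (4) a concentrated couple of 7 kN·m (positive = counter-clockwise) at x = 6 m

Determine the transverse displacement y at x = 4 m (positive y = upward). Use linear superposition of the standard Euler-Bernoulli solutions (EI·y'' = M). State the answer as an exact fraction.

y(4) = -159/20000 m

Load 1 — point force P=14 kN at a=2 m (b=L-a=6):
  y_1 = -Pa²(L-x)²(3bL-(3b+a)(L-x))/(6L³EI)  [x>a] = -14·2²·(8-4)²·(3·6·8-(3·6+2)·(8-4))/(6·8³·20000) = -7/7500 m
Load 2 — applied couple M₀=18 kN·m at a=16/3 m (b=L-a=8/3):
  y_2 = (R_Ax³/6 - M_Ax²/2)/EI  [x≤a] with R_A=3, M_A=6 = (3·4³/6 - 6·4²/2)/20000 = -1/1250 m
Load 3 — uniform load w=11 kN/m over full span:
  y_3 = -wx²(L-x)²/(24EI) = -11·4²·(8-4)²/(24·20000) = -11/1875 m
Load 4 — applied couple M₀=7 kN·m at a=6 m (b=L-a=2):
  y_4 = (R_Ax³/6 - M_Ax²/2)/EI  [x≤a] with R_A=63/64, M_A=35/16 = ((63/64)·4³/6 - (35/16)·4²/2)/20000 = -7/20000 m
Superposition: y = Σ y_i = -159/20000 m ≈ -0.007950 m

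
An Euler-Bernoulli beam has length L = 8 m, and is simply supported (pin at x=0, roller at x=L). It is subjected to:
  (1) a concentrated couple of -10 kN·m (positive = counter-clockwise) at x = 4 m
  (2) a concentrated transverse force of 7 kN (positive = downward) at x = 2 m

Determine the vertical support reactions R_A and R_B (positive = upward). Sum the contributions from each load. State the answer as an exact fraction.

R_A = 4 kN, R_B = 3 kN

Load 1 — applied couple M₀=-10 kN·m at a=4 m (b=L-a=4):
  R_A = M₀/L = (-10)/8 = -5/4 kN
  R_B = -M₀/L = -(-10)/8 = 5/4 kN
Load 2 — point force P=7 kN at a=2 m (b=L-a=6):
  R_A = Pb/L = 7·6/8 = 21/4 kN
  R_B = Pa/L = 7·2/8 = 7/4 kN
Superposition: R_A = 4 kN, R_B = 3 kN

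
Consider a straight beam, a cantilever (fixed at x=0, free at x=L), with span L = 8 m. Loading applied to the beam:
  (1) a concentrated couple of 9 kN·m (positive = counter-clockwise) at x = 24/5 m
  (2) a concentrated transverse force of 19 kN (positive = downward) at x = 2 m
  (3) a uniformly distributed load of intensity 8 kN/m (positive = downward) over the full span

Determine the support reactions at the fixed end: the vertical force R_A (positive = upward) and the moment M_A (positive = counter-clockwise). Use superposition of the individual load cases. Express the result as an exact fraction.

R_A = 83 kN, M_A = 285 kN·m

Load 1 — applied couple M₀=9 kN·m at a=24/5 m (b=L-a=16/5):
  R_A = 0 kN
  M_A = -M₀ = -9 kN·m
Load 2 — point force P=19 kN at a=2 m (b=L-a=6):
  R_A = P = 19 kN
  M_A = Pa = 19·2 = 38 kN·m
Load 3 — uniform load w=8 kN/m over full span:
  R_A = wL = 8·8 = 64 kN
  M_A = wL²/2 = 8·8²/2 = 256 kN·m
Superposition: R_A = 83 kN, M_A = 285 kN·m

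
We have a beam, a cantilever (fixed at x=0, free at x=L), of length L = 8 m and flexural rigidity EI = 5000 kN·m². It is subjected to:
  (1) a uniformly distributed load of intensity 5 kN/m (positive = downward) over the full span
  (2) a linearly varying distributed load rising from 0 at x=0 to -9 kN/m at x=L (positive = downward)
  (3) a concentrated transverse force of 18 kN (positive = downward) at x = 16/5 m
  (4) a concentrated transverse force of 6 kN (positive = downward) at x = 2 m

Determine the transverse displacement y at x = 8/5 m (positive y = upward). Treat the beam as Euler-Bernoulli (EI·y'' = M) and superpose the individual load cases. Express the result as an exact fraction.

Load 1 — uniform load w=5 kN/m over full span:
  y_1 = -wx²(x²-4Lx+6L²)/(24EI) = -5·(8/5)²·((8/5)²-4·8·(8/5)+6·8²)/(24·5000) = -8384/234375 m
Load 2 — triangular load w₀=-9 kN/m (0→w₀ over full span):
  y_2 = (w₀Lx³/12-w₀L²x²/6-w₀x⁵/(120L))/EI = ((-9)·8·(8/5)³/12-(-9)·8²·(8/5)²/6-(-9)·(8/5)⁵/(120·8))/5000 = 432192/9765625 m
Load 3 — point force P=18 kN at a=16/5 m (b=L-a=24/5):
  y_3 = -Px²(3a-x)/(6EI)  [x≤a] = -18·(8/5)²·(3·(16/5)-(8/5))/(6·5000) = -192/15625 m
Load 4 — point force P=6 kN at a=2 m (b=L-a=6):
  y_4 = -Px²(3a-x)/(6EI)  [x≤a] = -6·(8/5)²·(3·2-(8/5))/(6·5000) = -176/78125 m
Superposition: y = Σ y_i = -177424/29296875 m ≈ -0.006056 m

y(8/5) = -177424/29296875 m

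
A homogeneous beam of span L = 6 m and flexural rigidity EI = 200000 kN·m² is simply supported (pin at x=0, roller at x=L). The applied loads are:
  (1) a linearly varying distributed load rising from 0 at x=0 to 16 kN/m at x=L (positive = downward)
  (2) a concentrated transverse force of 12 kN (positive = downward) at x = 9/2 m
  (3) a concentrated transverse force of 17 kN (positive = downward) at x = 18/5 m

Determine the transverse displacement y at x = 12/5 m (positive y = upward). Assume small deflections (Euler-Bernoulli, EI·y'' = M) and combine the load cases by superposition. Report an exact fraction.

Load 1 — triangular load w₀=16 kN/m (0→w₀ over full span):
  y_1 = -w₀x(7L⁴-10L²x²+3x⁴)/(360LEI) = -16·(12/5)·(7·6⁴-10·6²·(12/5)²+3·(12/5)⁴)/(360·6·200000) = -30807/48828125 m
Load 2 — point force P=12 kN at a=9/2 m (b=L-a=3/2):
  y_2 = -Pbx(L²-b²-x²)/(6LEI)  [x≤a] = -12·(3/2)·(12/5)·(6²-(3/2)²-(12/5)²)/(6·6·200000) = -8397/50000000 m
Load 3 — point force P=17 kN at a=18/5 m (b=L-a=12/5):
  y_3 = -Pbx(L²-b²-x²)/(6LEI)  [x≤a] = -17·(12/5)·(12/5)·(6²-(12/5)²-(12/5)²)/(6·6·200000) = -2601/7812500 m
Superposition: y = Σ y_i = -7073721/6250000000 m ≈ -0.001132 m

y(12/5) = -7073721/6250000000 m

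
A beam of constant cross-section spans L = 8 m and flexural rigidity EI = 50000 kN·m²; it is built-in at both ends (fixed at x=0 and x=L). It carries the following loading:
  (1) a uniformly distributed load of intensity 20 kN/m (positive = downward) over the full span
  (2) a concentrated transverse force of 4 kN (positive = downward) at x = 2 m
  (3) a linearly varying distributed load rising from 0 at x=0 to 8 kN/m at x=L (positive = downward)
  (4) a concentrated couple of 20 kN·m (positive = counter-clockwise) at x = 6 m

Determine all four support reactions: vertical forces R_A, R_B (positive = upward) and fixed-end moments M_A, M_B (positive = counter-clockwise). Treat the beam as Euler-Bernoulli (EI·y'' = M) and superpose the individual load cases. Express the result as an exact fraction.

Load 1 — uniform load w=20 kN/m over full span:
  R_A = wL/2 = 20·8/2 = 80 kN
  M_A = wL²/12 = 20·8²/12 = 320/3 kN·m
  R_B = wL/2 = 20·8/2 = 80 kN
  M_B = -wL²/12 = -20·8²/12 = -320/3 kN·m
Load 2 — point force P=4 kN at a=2 m (b=L-a=6):
  R_A = Pb²(3a+b)/L³ = 4·6²·(3·2+6)/8³ = 27/8 kN
  M_A = Pab²/L² = 4·2·6²/8² = 9/2 kN·m
  R_B = Pa²(a+3b)/L³ = 4·2²·(2+3·6)/8³ = 5/8 kN
  M_B = -Pa²b/L² = -4·2²·6/8² = -3/2 kN·m
Load 3 — triangular load w₀=8 kN/m (0→w₀ over full span):
  R_A = 3w₀L/20 = 3·8·8/20 = 48/5 kN
  M_A = w₀L²/30 = 8·8²/30 = 256/15 kN·m
  R_B = 7w₀L/20 = 7·8·8/20 = 112/5 kN
  M_B = -w₀L²/20 = -8·8²/20 = -128/5 kN·m
Load 4 — applied couple M₀=20 kN·m at a=6 m (b=L-a=2):
  R_A = 6M₀ab/L³ = 6·20·6·2/8³ = 45/16 kN
  M_A = M₀b(2a-b)/L² = 20·2·(2·6-2)/8² = 25/4 kN·m
  R_B = -6M₀ab/L³ = -6·20·6·2/8³ = -45/16 kN
  M_B = M₀a(2b-a)/L² = 20·6·(2·2-6)/8² = -15/4 kN·m
Superposition: R_A = 7663/80 kN, M_A = 8069/60 kN·m, R_B = 8017/80 kN, M_B = -8251/60 kN·m

R_A = 7663/80 kN, M_A = 8069/60 kN·m, R_B = 8017/80 kN, M_B = -8251/60 kN·m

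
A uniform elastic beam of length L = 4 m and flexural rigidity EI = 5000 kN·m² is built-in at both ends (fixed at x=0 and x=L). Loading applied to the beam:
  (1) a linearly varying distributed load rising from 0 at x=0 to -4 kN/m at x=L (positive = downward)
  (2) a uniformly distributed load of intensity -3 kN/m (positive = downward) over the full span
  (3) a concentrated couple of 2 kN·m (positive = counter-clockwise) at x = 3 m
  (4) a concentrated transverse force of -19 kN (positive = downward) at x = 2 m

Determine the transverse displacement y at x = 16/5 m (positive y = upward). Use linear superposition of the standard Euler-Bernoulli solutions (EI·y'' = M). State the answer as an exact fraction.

Load 1 — triangular load w₀=-4 kN/m (0→w₀ over full span):
  y_1 = -w₀x²(L-x)²(x+2L)/(120LEI) = -(-4)·(16/5)²·(4-(16/5))²·((16/5)+2·4)/(120·4·5000) = 3584/29296875 m
Load 2 — uniform load w=-3 kN/m over full span:
  y_2 = -wx²(L-x)²/(24EI) = -(-3)·(16/5)²·(4-(16/5))²/(24·5000) = 64/390625 m
Load 3 — applied couple M₀=2 kN·m at a=3 m (b=L-a=1):
  y_3 = (R_Ax³/6 - M_Ax²/2 - M₀(x-a)²/2)/EI  [x>a] with R_A=9/16, M_A=5/8 = ((9/16)·(16/5)³/6 - (5/8)·(16/5)²/2 - 2·((16/5)-3)²/2)/5000 = -21/625000 m
Load 4 — point force P=-19 kN at a=2 m (b=L-a=2):
  y_4 = -Pa²(L-x)²(3bL-(3b+a)(L-x))/(6L³EI)  [x>a] = -(-19)·2²·(4-(16/5))²·(3·2·4-(3·2+2)·(4-(16/5)))/(6·4³·5000) = 209/468750 m
Superposition: y = Σ y_i = 163697/234375000 m ≈ 0.000698 m

y(16/5) = 163697/234375000 m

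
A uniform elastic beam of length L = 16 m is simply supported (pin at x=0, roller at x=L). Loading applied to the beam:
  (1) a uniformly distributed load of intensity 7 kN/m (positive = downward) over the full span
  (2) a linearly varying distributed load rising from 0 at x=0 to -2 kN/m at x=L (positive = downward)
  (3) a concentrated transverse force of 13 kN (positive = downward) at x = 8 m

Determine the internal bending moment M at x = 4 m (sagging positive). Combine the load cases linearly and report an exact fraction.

Load 1 — uniform load w=7 kN/m over full span:
  M_1 = wx(L-x)/2 = 7·4·(16-4)/2 = 168 kN·m
Load 2 — triangular load w₀=-2 kN/m (0→w₀ over full span):
  M_2 = w₀Lx/6 - w₀x³/(6L) = (-2)·16·4/6 - (-2)·4³/(6·16) = -20 kN·m
Load 3 — point force P=13 kN at a=8 m (b=L-a=8):
  M_3 = Pbx/L  [x≤a] = 13·8·4/16 = 26 kN·m
Superposition: M = Σ M_i = 174 kN·m ≈ 174.000000 kN·m

M(4) = 174 kN·m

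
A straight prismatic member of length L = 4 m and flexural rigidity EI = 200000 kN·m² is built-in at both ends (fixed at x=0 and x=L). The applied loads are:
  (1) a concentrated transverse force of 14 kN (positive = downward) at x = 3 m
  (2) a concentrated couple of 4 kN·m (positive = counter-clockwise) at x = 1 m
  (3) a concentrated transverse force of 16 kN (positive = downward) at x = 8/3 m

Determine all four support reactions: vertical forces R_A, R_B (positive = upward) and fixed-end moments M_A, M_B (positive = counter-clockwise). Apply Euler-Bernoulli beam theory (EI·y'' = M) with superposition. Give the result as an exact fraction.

Load 1 — point force P=14 kN at a=3 m (b=L-a=1):
  R_A = Pb²(3a+b)/L³ = 14·1²·(3·3+1)/4³ = 35/16 kN
  M_A = Pab²/L² = 14·3·1²/4² = 21/8 kN·m
  R_B = Pa²(a+3b)/L³ = 14·3²·(3+3·1)/4³ = 189/16 kN
  M_B = -Pa²b/L² = -14·3²·1/4² = -63/8 kN·m
Load 2 — applied couple M₀=4 kN·m at a=1 m (b=L-a=3):
  R_A = 6M₀ab/L³ = 6·4·1·3/4³ = 9/8 kN
  M_A = M₀b(2a-b)/L² = 4·3·(2·1-3)/4² = -3/4 kN·m
  R_B = -6M₀ab/L³ = -6·4·1·3/4³ = -9/8 kN
  M_B = M₀a(2b-a)/L² = 4·1·(2·3-1)/4² = 5/4 kN·m
Load 3 — point force P=16 kN at a=8/3 m (b=L-a=4/3):
  R_A = Pb²(3a+b)/L³ = 16·(4/3)²·(3·(8/3)+(4/3))/4³ = 112/27 kN
  M_A = Pab²/L² = 16·(8/3)·(4/3)²/4² = 128/27 kN·m
  R_B = Pa²(a+3b)/L³ = 16·(8/3)²·((8/3)+3·(4/3))/4³ = 320/27 kN
  M_B = -Pa²b/L² = -16·(8/3)²·(4/3)/4² = -256/27 kN·m
Superposition: R_A = 3223/432 kN, M_A = 1429/216 kN·m, R_B = 9737/432 kN, M_B = -3479/216 kN·m

R_A = 3223/432 kN, M_A = 1429/216 kN·m, R_B = 9737/432 kN, M_B = -3479/216 kN·m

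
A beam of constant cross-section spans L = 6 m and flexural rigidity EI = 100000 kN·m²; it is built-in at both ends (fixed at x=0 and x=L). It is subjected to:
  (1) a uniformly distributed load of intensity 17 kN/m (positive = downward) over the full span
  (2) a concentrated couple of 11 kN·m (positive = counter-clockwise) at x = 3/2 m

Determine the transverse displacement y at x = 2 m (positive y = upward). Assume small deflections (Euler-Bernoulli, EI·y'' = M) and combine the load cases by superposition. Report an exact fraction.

Load 1 — uniform load w=17 kN/m over full span:
  y_1 = -wx²(L-x)²/(24EI) = -17·2²·(6-2)²/(24·100000) = -17/37500 m
Load 2 — applied couple M₀=11 kN·m at a=3/2 m (b=L-a=9/2):
  y_2 = (R_Ax³/6 - M_Ax²/2 - M₀(x-a)²/2)/EI  [x>a] with R_A=33/16, M_A=-33/16 = ((33/16)·2³/6 - (-33/16)·2²/2 - 11·(2-(3/2))²/2)/100000 = 11/200000 m
Superposition: y = Σ y_i = -239/600000 m ≈ -0.000398 m

y(2) = -239/600000 m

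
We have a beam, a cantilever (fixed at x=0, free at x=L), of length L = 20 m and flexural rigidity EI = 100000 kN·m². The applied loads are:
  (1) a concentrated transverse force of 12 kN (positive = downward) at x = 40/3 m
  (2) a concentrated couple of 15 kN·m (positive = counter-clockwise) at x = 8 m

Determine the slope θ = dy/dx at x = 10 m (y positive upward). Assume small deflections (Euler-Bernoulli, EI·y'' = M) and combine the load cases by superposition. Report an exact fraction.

θ(10) = -11/1250 rad

Load 1 — point force P=12 kN at a=40/3 m (b=L-a=20/3):
  θ_1 = -Px(2a-x)/(2EI)  [x≤a] = -12·10·(2·(40/3)-10)/(2·100000) = -1/100 rad
Load 2 — applied couple M₀=15 kN·m at a=8 m (b=L-a=12):
  θ_2 = M₀a/EI  [x>a] = 15·8/100000 = 3/2500 rad
Superposition: θ = Σ θ_i = -11/1250 rad ≈ -0.008800 rad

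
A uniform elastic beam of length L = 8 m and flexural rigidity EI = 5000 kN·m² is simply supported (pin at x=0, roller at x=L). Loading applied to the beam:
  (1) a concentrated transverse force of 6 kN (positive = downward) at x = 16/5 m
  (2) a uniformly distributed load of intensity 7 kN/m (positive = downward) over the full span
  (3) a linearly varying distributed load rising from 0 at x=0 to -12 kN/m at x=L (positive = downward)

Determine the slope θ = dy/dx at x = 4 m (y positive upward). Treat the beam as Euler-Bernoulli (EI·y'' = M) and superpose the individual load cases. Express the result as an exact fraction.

θ(4) = 458/234375 rad

Load 1 — point force P=6 kN at a=16/5 m (b=L-a=24/5):
  θ_1 = -Pa(2L²-6Lx+3x²+a²)/(6LEI)  [x>a] = -6·(16/5)·(2·8²-6·8·4+3·4²+(16/5)²)/(6·8·5000) = 36/78125 rad
Load 2 — uniform load w=7 kN/m over full span:
  θ_2 = -w(L³-6Lx²+4x³)/(24EI) = -7·(8³-6·8·4²+4·4³)/(24·5000) = 0 rad
Load 3 — triangular load w₀=-12 kN/m (0→w₀ over full span):
  θ_3 = -w₀(7L⁴-30L²x²+15x⁴)/(360LEI) = -(-12)·(7·8⁴-30·8²·4²+15·4⁴)/(360·8·5000) = 14/9375 rad
Superposition: θ = Σ θ_i = 458/234375 rad ≈ 0.001954 rad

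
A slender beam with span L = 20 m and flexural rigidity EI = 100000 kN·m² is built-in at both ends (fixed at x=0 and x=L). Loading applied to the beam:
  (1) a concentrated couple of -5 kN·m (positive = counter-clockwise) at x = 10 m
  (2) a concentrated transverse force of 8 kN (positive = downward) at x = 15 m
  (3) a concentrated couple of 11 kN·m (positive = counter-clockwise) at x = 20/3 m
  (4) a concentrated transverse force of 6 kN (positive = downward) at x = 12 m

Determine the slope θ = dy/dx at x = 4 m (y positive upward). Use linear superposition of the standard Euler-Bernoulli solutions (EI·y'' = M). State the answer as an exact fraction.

Load 1 — applied couple M₀=-5 kN·m at a=10 m (b=L-a=10):
  θ_1 = (R_Ax²/2 - M_Ax)/EI  [x≤a] with R_A=-3/8, M_A=-5/4 = ((-3/8)·4²/2 - (-5/4)·4)/100000 = 1/50000 rad
Load 2 — point force P=8 kN at a=15 m (b=L-a=5):
  θ_2 = -Pb²x(2aL-(3a+b)x)/(2L³EI)  [x≤a] = -8·5²·4·(2·15·20-(3·15+5)·4)/(2·20³·100000) = -1/5000 rad
Load 3 — applied couple M₀=11 kN·m at a=20/3 m (b=L-a=40/3):
  θ_3 = (R_Ax²/2 - M_Ax)/EI  [x≤a] with R_A=11/15, M_A=0 = ((11/15)·4²/2 - 0·4)/100000 = 11/187500 rad
Load 4 — point force P=6 kN at a=12 m (b=L-a=8):
  θ_4 = -Pb²x(2aL-(3a+b)x)/(2L³EI)  [x≤a] = -6·8²·4·(2·12·20-(3·12+8)·4)/(2·20³·100000) = -114/390625 rad
Superposition: θ = Σ θ_i = -7747/18750000 rad ≈ -0.000413 rad

θ(4) = -7747/18750000 rad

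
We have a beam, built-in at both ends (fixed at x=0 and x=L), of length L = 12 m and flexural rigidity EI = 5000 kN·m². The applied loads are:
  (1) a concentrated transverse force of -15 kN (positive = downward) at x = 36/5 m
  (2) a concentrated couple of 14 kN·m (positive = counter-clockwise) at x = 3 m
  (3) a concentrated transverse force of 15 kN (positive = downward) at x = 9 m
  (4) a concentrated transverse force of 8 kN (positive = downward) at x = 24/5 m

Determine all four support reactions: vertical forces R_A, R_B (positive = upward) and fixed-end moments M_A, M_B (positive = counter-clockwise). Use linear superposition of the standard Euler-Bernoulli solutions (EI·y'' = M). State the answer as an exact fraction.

Load 1 — point force P=-15 kN at a=36/5 m (b=L-a=24/5):
  R_A = Pb²(3a+b)/L³ = (-15)·(24/5)²·(3·(36/5)+(24/5))/12³ = -132/25 kN
  M_A = Pab²/L² = (-15)·(36/5)·(24/5)²/12² = -432/25 kN·m
  R_B = Pa²(a+3b)/L³ = (-15)·(36/5)²·((36/5)+3·(24/5))/12³ = -243/25 kN
  M_B = -Pa²b/L² = -(-15)·(36/5)²·(24/5)/12² = 648/25 kN·m
Load 2 — applied couple M₀=14 kN·m at a=3 m (b=L-a=9):
  R_A = 6M₀ab/L³ = 6·14·3·9/12³ = 21/16 kN
  M_A = M₀b(2a-b)/L² = 14·9·(2·3-9)/12² = -21/8 kN·m
  R_B = -6M₀ab/L³ = -6·14·3·9/12³ = -21/16 kN
  M_B = M₀a(2b-a)/L² = 14·3·(2·9-3)/12² = 35/8 kN·m
Load 3 — point force P=15 kN at a=9 m (b=L-a=3):
  R_A = Pb²(3a+b)/L³ = 15·3²·(3·9+3)/12³ = 75/32 kN
  M_A = Pab²/L² = 15·9·3²/12² = 135/16 kN·m
  R_B = Pa²(a+3b)/L³ = 15·9²·(9+3·3)/12³ = 405/32 kN
  M_B = -Pa²b/L² = -15·9²·3/12² = -405/16 kN·m
Load 4 — point force P=8 kN at a=24/5 m (b=L-a=36/5):
  R_A = Pb²(3a+b)/L³ = 8·(36/5)²·(3·(24/5)+(36/5))/12³ = 648/125 kN
  M_A = Pab²/L² = 8·(24/5)·(36/5)²/12² = 1728/125 kN·m
  R_B = Pa²(a+3b)/L³ = 8·(24/5)²·((24/5)+3·(36/5))/12³ = 352/125 kN
  M_B = -Pa²b/L² = -8·(24/5)²·(36/5)/12² = -1152/125 kN·m
Superposition: R_A = 14241/4000 kN, M_A = 4713/2000 kN·m, R_B = 17759/4000 kN, M_B = -8467/2000 kN·m

R_A = 14241/4000 kN, M_A = 4713/2000 kN·m, R_B = 17759/4000 kN, M_B = -8467/2000 kN·m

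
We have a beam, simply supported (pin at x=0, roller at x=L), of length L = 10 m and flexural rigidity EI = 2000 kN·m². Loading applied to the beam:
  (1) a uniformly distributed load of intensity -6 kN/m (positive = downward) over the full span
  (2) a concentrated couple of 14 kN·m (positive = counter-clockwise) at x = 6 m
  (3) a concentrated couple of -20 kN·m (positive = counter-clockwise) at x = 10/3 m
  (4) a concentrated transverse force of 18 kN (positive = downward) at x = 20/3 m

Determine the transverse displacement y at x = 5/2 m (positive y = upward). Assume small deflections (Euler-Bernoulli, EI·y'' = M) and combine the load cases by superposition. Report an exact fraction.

Load 1 — uniform load w=-6 kN/m over full span:
  y_1 = -wx(L³-2Lx²+x³)/(24EI) = -(-6)·(5/2)·(10³-2·10·(5/2)²+(5/2)³)/(24·2000) = 285/1024 m
Load 2 — applied couple M₀=14 kN·m at a=6 m (b=L-a=4):
  y_2 = (M₀x³/(6L)+C₁x)/EI  [x≤a] with C₁=M₀(3b²-L²)/(6L)=-182/15 = (14·(5/2)³/(6·10)+(-182/15)·(5/2))/2000 = -427/32000 m
Load 3 — applied couple M₀=-20 kN·m at a=10/3 m (b=L-a=20/3):
  y_3 = (M₀x³/(6L)+C₁x)/EI  [x≤a] with C₁=M₀(3b²-L²)/(6L)=-100/9 = ((-20)·(5/2)³/(6·10)+(-100/9)·(5/2))/2000 = -19/1152 m
Load 4 — point force P=18 kN at a=20/3 m (b=L-a=10/3):
  y_4 = -Pbx(L²-b²-x²)/(6LEI)  [x≤a] = -18·(10/3)·(5/2)·(10²-(10/3)²-(5/2)²)/(6·10·2000) = -119/1152 m
Superposition: y = Σ y_i = 55751/384000 m ≈ 0.145185 m

y(5/2) = 55751/384000 m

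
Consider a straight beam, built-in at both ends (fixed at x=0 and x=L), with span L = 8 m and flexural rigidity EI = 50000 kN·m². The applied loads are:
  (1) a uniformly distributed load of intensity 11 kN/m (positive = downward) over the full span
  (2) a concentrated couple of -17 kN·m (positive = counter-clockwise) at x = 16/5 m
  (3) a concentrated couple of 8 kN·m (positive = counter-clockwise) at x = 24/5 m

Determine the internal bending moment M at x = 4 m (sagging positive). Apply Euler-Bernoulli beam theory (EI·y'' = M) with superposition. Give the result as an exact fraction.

M(4) = 118/3 kN·m

Load 1 — uniform load w=11 kN/m over full span:
  M_1 = wLx/2 - wL²/12 - wx²/2 = 11·8·4/2 - 11·8²/12 - 11·4²/2 = 88/3 kN·m
Load 2 — applied couple M₀=-17 kN·m at a=16/5 m (b=L-a=24/5):
  M_2 = R_Ax - M_A - M₀  [x>a] with R_A=-153/50, M_A=-51/25 = (-153/50)·4 - (-51/25) - (-17) = 34/5 kN·m
Load 3 — applied couple M₀=8 kN·m at a=24/5 m (b=L-a=16/5):
  M_3 = R_Ax - M_A  [x≤a] with R_A=36/25, M_A=64/25 = (36/25)·4 - (64/25) = 16/5 kN·m
Superposition: M = Σ M_i = 118/3 kN·m ≈ 39.333333 kN·m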